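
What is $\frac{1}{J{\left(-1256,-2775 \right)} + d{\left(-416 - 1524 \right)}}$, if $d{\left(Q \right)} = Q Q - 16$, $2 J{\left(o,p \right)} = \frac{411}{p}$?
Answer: $\frac{1850}{6962630263} \approx 2.657 \cdot 10^{-7}$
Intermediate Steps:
$J{\left(o,p \right)} = \frac{411}{2 p}$ ($J{\left(o,p \right)} = \frac{411 \frac{1}{p}}{2} = \frac{411}{2 p}$)
$d{\left(Q \right)} = -16 + Q^{2}$ ($d{\left(Q \right)} = Q^{2} - 16 = -16 + Q^{2}$)
$\frac{1}{J{\left(-1256,-2775 \right)} + d{\left(-416 - 1524 \right)}} = \frac{1}{\frac{411}{2 \left(-2775\right)} - \left(16 - \left(-416 - 1524\right)^{2}\right)} = \frac{1}{\frac{411}{2} \left(- \frac{1}{2775}\right) - \left(16 - \left(-416 - 1524\right)^{2}\right)} = \frac{1}{- \frac{137}{1850} - \left(16 - \left(-1940\right)^{2}\right)} = \frac{1}{- \frac{137}{1850} + \left(-16 + 3763600\right)} = \frac{1}{- \frac{137}{1850} + 3763584} = \frac{1}{\frac{6962630263}{1850}} = \frac{1850}{6962630263}$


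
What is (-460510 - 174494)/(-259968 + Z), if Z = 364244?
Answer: -158751/26069 ≈ -6.0896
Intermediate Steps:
(-460510 - 174494)/(-259968 + Z) = (-460510 - 174494)/(-259968 + 364244) = -635004/104276 = -635004*1/104276 = -158751/26069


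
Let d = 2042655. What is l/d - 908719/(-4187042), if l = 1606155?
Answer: 572082523497/570178818434 ≈ 1.0033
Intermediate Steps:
l/d - 908719/(-4187042) = 1606155/2042655 - 908719/(-4187042) = 1606155*(1/2042655) - 908719*(-1/4187042) = 107077/136177 + 908719/4187042 = 572082523497/570178818434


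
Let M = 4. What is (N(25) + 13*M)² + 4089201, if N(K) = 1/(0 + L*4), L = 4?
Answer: 1047529345/256 ≈ 4.0919e+6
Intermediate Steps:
N(K) = 1/16 (N(K) = 1/(0 + 4*4) = 1/(0 + 16) = 1/16)
(N(25) + 13*M)² + 4089201 = (1/16 + 13*4)² + 4089201 = (1/16 + 52)² + 4089201 = (833/16)² + 4089201 = 693889/256 + 4089201 = 1047529345/256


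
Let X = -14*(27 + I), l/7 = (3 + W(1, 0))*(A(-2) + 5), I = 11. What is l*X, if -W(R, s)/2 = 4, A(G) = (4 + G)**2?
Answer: 167580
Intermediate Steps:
W(R, s) = -8 (W(R, s) = -2*4 = -8)
l = -315 (l = 7*((3 - 8)*((4 - 2)**2 + 5)) = 7*(-5*(2**2 + 5)) = 7*(-5*(4 + 5)) = 7*(-5*9) = 7*(-45) = -315)
X = -532 (X = -14*(27 + 11) = -14*38 = -532)
l*X = -315*(-532) = 167580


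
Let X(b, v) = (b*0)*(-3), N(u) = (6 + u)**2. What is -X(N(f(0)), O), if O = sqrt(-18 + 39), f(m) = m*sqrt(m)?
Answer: 0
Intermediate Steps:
f(m) = m**(3/2)
O = sqrt(21) ≈ 4.5826
X(b, v) = 0 (X(b, v) = 0*(-3) = 0)
-X(N(f(0)), O) = -1*0 = 0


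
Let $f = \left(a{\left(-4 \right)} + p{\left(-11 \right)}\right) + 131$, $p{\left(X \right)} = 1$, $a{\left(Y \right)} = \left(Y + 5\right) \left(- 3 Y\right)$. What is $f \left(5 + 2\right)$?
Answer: $1008$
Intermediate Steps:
$a{\left(Y \right)} = - 3 Y \left(5 + Y\right)$ ($a{\left(Y \right)} = \left(5 + Y\right) \left(- 3 Y\right) = - 3 Y \left(5 + Y\right)$)
$f = 144$ ($f = \left(\left(-3\right) \left(-4\right) \left(5 - 4\right) + 1\right) + 131 = \left(\left(-3\right) \left(-4\right) 1 + 1\right) + 131 = \left(12 + 1\right) + 131 = 13 + 131 = 144$)
$f \left(5 + 2\right) = 144 \left(5 + 2\right) = 144 \cdot 7 = 1008$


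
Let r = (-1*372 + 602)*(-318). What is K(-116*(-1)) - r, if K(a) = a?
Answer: 73256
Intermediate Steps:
r = -73140 (r = (-372 + 602)*(-318) = 230*(-318) = -73140)
K(-116*(-1)) - r = -116*(-1) - 1*(-73140) = 116 + 73140 = 73256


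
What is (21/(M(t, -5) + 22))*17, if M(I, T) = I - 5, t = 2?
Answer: 357/19 ≈ 18.789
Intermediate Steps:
M(I, T) = -5 + I
(21/(M(t, -5) + 22))*17 = (21/((-5 + 2) + 22))*17 = (21/(-3 + 22))*17 = (21/19)*17 = 357/19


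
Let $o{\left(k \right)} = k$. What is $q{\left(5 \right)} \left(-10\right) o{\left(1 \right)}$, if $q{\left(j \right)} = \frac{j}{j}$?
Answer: $-10$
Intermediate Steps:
$q{\left(j \right)} = 1$
$q{\left(5 \right)} \left(-10\right) o{\left(1 \right)} = 1 \left(-10\right) 1 = \left(-10\right) 1 = -10$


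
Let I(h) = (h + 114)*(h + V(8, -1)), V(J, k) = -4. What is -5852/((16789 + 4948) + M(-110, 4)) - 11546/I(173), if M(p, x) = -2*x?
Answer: -534722590/1053921687 ≈ -0.50736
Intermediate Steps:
I(h) = (-4 + h)*(114 + h) (I(h) = (h + 114)*(h - 4) = (114 + h)*(-4 + h) = (-4 + h)*(114 + h))
-5852/((16789 + 4948) + M(-110, 4)) - 11546/I(173) = -5852/((16789 + 4948) - 2*4) - 11546/(-456 + 173² + 110*173) = -5852/(21737 - 8) - 11546/(-456 + 29929 + 19030) = -5852/21729 - 11546/48503 = -534722590/1053921687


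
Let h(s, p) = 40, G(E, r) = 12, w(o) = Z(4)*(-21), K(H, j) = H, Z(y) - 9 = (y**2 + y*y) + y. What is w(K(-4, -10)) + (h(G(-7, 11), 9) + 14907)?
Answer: 14002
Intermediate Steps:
Z(y) = 9 + y + 2*y**2 (Z(y) = 9 + ((y**2 + y*y) + y) = 9 + ((y**2 + y**2) + y) = 9 + (2*y**2 + y) = 9 + (y + 2*y**2) = 9 + y + 2*y**2)
w(o) = -945 (w(o) = (9 + 4 + 2*4**2)*(-21) = (9 + 4 + 2*16)*(-21) = (9 + 4 + 32)*(-21) = 45*(-21) = -945)
w(K(-4, -10)) + (h(G(-7, 11), 9) + 14907) = -945 + (40 + 14907) = -945 + 14947 = 14002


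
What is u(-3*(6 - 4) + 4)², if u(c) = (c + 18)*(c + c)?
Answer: 4096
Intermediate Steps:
u(c) = 2*c*(18 + c) (u(c) = (18 + c)*(2*c) = 2*c*(18 + c))
u(-3*(6 - 4) + 4)² = (2*(-3*(6 - 4) + 4)*(18 + (-3*(6 - 4) + 4)))² = (2*(-3*2 + 4)*(18 + (-3*2 + 4)))² = (2*(-6 + 4)*(18 + (-6 + 4)))² = (2*(-2)*(18 - 2))² = (2*(-2)*16)² = (-64)² = 4096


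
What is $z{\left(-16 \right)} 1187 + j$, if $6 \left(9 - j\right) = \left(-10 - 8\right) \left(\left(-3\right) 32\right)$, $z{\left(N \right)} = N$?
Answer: $-19271$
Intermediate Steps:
$j = -279$ ($j = 9 - \frac{\left(-10 - 8\right) \left(\left(-3\right) 32\right)}{6} = 9 - \frac{\left(-10 - 8\right) \left(-96\right)}{6} = 9 - \frac{\left(-18\right) \left(-96\right)}{6} = 9 - 288 = -279$)
$z{\left(-16 \right)} 1187 + j = \left(-16\right) 1187 - 279 = -18992 - 279 = -19271$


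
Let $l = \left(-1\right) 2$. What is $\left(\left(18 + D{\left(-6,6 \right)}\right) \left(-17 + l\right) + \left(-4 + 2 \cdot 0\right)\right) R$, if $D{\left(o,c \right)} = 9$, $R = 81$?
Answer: $-41877$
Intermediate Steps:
$l = -2$
$\left(\left(18 + D{\left(-6,6 \right)}\right) \left(-17 + l\right) + \left(-4 + 2 \cdot 0\right)\right) R = \left(\left(18 + 9\right) \left(-17 - 2\right) + \left(-4 + 2 \cdot 0\right)\right) 81 = \left(27 \left(-19\right) + \left(-4 + 0\right)\right) 81 = \left(-513 - 4\right) 81 = \left(-517\right) 81 = -41877$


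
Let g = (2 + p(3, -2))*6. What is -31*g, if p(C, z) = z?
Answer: 0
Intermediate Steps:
g = 0 (g = (2 - 2)*6 = 0*6 = 0)
-31*g = -31*0 = 0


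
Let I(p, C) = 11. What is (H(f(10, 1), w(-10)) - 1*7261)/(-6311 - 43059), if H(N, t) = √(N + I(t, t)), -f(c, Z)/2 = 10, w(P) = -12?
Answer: 7261/49370 - 3*I/49370 ≈ 0.14707 - 6.0766e-5*I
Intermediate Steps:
f(c, Z) = -20 (f(c, Z) = -2*10 = -20)
H(N, t) = √(11 + N) (H(N, t) = √(N + 11) = √(11 + N))
(H(f(10, 1), w(-10)) - 1*7261)/(-6311 - 43059) = (√(11 - 20) - 1*7261)/(-6311 - 43059) = (√(-9) - 7261)/(-49370) = (3*I - 7261)*(-1/49370) = (-7261 + 3*I)*(-1/49370) = 7261/49370 - 3*I/49370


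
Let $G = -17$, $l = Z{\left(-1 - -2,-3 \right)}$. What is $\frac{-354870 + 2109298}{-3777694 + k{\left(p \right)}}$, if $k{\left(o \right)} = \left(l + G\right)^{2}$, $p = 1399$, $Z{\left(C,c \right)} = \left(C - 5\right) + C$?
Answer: $- \frac{877214}{1888647} \approx -0.46447$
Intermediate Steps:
$Z{\left(C,c \right)} = -5 + 2 C$ ($Z{\left(C,c \right)} = \left(-5 + C\right) + C = -5 + 2 C$)
$l = -3$ ($l = -5 + 2 \left(-1 - -2\right) = -5 + 2 \left(-1 + 2\right) = -5 + 2 \cdot 1 = -5 + 2 = -3$)
$k{\left(o \right)} = 400$ ($k{\left(o \right)} = \left(-3 - 17\right)^{2} = \left(-20\right)^{2} = 400$)
$\frac{-354870 + 2109298}{-3777694 + k{\left(p \right)}} = \frac{-354870 + 2109298}{-3777694 + 400} = \frac{1754428}{-3777294} = 1754428 \left(- \frac{1}{3777294}\right) = - \frac{877214}{1888647}$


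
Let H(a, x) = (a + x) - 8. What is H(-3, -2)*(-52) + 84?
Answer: 760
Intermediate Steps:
H(a, x) = -8 + a + x
H(-3, -2)*(-52) + 84 = (-8 - 3 - 2)*(-52) + 84 = -13*(-52) + 84 = 676 + 84 = 760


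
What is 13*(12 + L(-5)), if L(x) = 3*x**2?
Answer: 1131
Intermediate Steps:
13*(12 + L(-5)) = 13*(12 + 3*(-5)**2) = 13*(12 + 3*25) = 13*(12 + 75) = 13*87 = 1131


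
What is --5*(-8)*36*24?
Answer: -34560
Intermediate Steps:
--5*(-8)*36*24 = -40*36*24 = -1440*24 = -1*34560 = -34560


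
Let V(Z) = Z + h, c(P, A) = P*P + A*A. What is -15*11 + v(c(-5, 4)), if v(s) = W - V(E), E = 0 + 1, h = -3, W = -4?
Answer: -167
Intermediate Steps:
c(P, A) = A² + P² (c(P, A) = P² + A² = A² + P²)
E = 1
V(Z) = -3 + Z (V(Z) = Z - 3 = -3 + Z)
v(s) = -2 (v(s) = -4 - (-3 + 1) = -4 - 1*(-2) = -4 + 2 = -2)
-15*11 + v(c(-5, 4)) = -15*11 - 2 = -165 - 2 = -167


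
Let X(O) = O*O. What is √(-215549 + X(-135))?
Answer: 2*I*√49331 ≈ 444.21*I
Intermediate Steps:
X(O) = O²
√(-215549 + X(-135)) = √(-215549 + (-135)²) = √(-215549 + 18225) = √(-197324) = 2*I*√49331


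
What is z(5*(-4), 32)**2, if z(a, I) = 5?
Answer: 25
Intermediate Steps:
z(5*(-4), 32)**2 = 5**2 = 25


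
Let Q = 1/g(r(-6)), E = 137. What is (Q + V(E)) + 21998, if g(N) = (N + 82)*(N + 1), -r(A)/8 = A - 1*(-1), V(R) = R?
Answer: 110719271/5002 ≈ 22135.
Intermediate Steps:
r(A) = -8 - 8*A (r(A) = -8*(A - 1*(-1)) = -8*(A + 1) = -8*(1 + A) = -8 - 8*A)
g(N) = (1 + N)*(82 + N) (g(N) = (82 + N)*(1 + N) = (1 + N)*(82 + N))
Q = 1/5002 (Q = 1/(82 + (-8 - 8*(-6))² + 83*(-8 - 8*(-6))) = 1/(82 + (-8 + 48)² + 83*(-8 + 48)) = 1/(82 + 40² + 83*40) = 1/(82 + 1600 + 3320) = 1/5002 ≈ 0.00019992)
(Q + V(E)) + 21998 = (1/5002 + 137) + 21998 = 685275/5002 + 21998 = 110719271/5002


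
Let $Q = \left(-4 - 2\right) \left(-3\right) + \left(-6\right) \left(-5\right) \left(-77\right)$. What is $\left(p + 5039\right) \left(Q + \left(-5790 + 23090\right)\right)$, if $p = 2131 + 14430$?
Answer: $324172800$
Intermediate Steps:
$p = 16561$
$Q = -2292$ ($Q = \left(-6\right) \left(-3\right) + 30 \left(-77\right) = 18 - 2310 = -2292$)
$\left(p + 5039\right) \left(Q + \left(-5790 + 23090\right)\right) = \left(16561 + 5039\right) \left(-2292 + \left(-5790 + 23090\right)\right) = 21600 \left(-2292 + 17300\right) = 21600 \cdot 15008 = 324172800$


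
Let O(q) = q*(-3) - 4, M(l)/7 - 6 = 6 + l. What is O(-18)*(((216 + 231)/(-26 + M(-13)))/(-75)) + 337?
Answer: 11419/33 ≈ 346.03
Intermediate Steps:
M(l) = 84 + 7*l (M(l) = 42 + 7*(6 + l) = 42 + (42 + 7*l) = 84 + 7*l)
O(q) = -4 - 3*q (O(q) = -3*q - 4 = -4 - 3*q)
O(-18)*(((216 + 231)/(-26 + M(-13)))/(-75)) + 337 = (-4 - 3*(-18))*(((216 + 231)/(-26 + (84 + 7*(-13))))/(-75)) + 337 = (-4 + 54)*((447/(-26 + (84 - 91)))*(-1/75)) + 337 = 50*((447/(-26 - 7))*(-1/75)) + 337 = 50*((447/(-33))*(-1/75)) + 337 = 50*((447*(-1/33))*(-1/75)) + 337 = 50*(-149/11*(-1/75)) + 337 = 50*(149/825) + 337 = 298/33 + 337 = 11419/33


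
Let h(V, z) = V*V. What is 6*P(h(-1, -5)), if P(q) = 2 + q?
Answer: 18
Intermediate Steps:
h(V, z) = V²
6*P(h(-1, -5)) = 6*(2 + (-1)²) = 6*(2 + 1) = 6*3 = 18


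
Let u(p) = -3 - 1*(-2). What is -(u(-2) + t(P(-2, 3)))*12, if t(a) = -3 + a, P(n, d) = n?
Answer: 72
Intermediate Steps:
u(p) = -1 (u(p) = -3 + 2 = -1)
-(u(-2) + t(P(-2, 3)))*12 = -(-1 + (-3 - 2))*12 = -(-1 - 5)*12 = -(-6)*12 = -1*(-72) = 72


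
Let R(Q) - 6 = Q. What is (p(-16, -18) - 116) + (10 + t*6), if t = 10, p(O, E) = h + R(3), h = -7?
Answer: -44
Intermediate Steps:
R(Q) = 6 + Q
p(O, E) = 2 (p(O, E) = -7 + (6 + 3) = -7 + 9 = 2)
(p(-16, -18) - 116) + (10 + t*6) = (2 - 116) + (10 + 10*6) = -114 + (10 + 60) = -114 + 70 = -44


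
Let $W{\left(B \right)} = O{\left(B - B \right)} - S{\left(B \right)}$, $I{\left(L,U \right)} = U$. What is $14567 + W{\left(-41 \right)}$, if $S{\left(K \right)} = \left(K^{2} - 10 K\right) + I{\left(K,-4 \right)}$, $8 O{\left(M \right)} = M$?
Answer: $12480$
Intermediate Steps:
$O{\left(M \right)} = \frac{M}{8}$
$S{\left(K \right)} = -4 + K^{2} - 10 K$ ($S{\left(K \right)} = \left(K^{2} - 10 K\right) - 4 = -4 + K^{2} - 10 K$)
$W{\left(B \right)} = 4 - B^{2} + 10 B$ ($W{\left(B \right)} = \frac{B - B}{8} - \left(-4 + B^{2} - 10 B\right) = \frac{1}{8} \cdot 0 + \left(4 - B^{2} + 10 B\right) = 0 + \left(4 - B^{2} + 10 B\right) = 4 - B^{2} + 10 B$)
$14567 + W{\left(-41 \right)} = 14567 + \left(4 - \left(-41\right)^{2} + 10 \left(-41\right)\right) = 14567 - 2087 = 12480$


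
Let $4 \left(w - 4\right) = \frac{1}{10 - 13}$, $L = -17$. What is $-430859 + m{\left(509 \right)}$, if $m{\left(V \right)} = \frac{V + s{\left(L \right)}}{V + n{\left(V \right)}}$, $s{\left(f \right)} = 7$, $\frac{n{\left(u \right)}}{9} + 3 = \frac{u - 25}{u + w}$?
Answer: $- \frac{650376194779}{1509491} \approx -4.3086 \cdot 10^{5}$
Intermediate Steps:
$w = \frac{47}{12}$ ($w = 4 + \frac{1}{4 \left(10 - 13\right)} = 4 + \frac{1}{4 \left(-3\right)} = 4 + \frac{1}{4} \left(- \frac{1}{3}\right) = 4 - \frac{1}{12} = \frac{47}{12} \approx 3.9167$)
$n{\left(u \right)} = -27 + \frac{9 \left(-25 + u\right)}{\frac{47}{12} + u}$ ($n{\left(u \right)} = -27 + 9 \frac{u - 25}{u + \frac{47}{12}} = -27 + 9 \frac{-25 + u}{\frac{47}{12} + u} = -27 + \frac{9 \left(-25 + u\right)}{\frac{47}{12} + u}$)
$m{\left(V \right)} = \frac{7 + V}{V + \frac{27 \left(-147 - 8 V\right)}{47 + 12 V}}$ ($m{\left(V \right)} = \frac{V + 7}{V + \frac{27 \left(-147 - 8 V\right)}{47 + 12 V}} = \frac{7 + V}{V + \frac{27 \left(-147 - 8 V\right)}{47 + 12 V}}$)
$-430859 + m{\left(509 \right)} = -430859 + \frac{\left(7 + 509\right) \left(47 + 12 \cdot 509\right)}{-3969 - 109944 + 509 \left(47 + 12 \cdot 509\right)} = -430859 + \frac{1}{-3969 - 109944 + 509 \left(47 + 6108\right)} 516 \left(47 + 6108\right) = -430859 + \frac{1}{-3969 - 109944 + 509 \cdot 6155} \cdot 516 \cdot 6155 = -430859 + \frac{1}{-3969 - 109944 + 3132895} \cdot 516 \cdot 6155 = -430859 + \frac{1}{3018982} \cdot 516 \cdot 6155 = -430859 + \frac{1587990}{1509491} = - \frac{650376194779}{1509491}$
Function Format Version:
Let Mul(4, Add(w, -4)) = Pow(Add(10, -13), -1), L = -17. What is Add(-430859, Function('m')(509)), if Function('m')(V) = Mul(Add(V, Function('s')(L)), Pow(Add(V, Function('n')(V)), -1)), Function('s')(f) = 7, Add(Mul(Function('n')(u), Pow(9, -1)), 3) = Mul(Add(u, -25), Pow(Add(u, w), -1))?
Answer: Rational(-650376194779, 1509491) ≈ -4.3086e+5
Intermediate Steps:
w = Rational(47, 12) (w = Add(4, Mul(Rational(1, 4), Pow(Add(10, -13), -1))) = Add(4, Mul(Rational(1, 4), Pow(-3, -1))) = Add(4, Mul(Rational(1, 4), Rational(-1, 3))) = Add(4, Rational(-1, 12)) = Rational(47, 12) ≈ 3.9167)
Function('n')(u) = Add(-27, Mul(9, Pow(Add(Rational(47, 12), u), -1), Add(-25, u))) (Function('n')(u) = Add(-27, Mul(9, Mul(Add(u, -25), Pow(Add(u, Rational(47, 12)), -1)))) = Add(-27, Mul(9, Mul(Add(-25, u), Pow(Add(Rational(47, 12), u), -1)))) = Add(-27, Mul(9, Mul(Pow(Add(Rational(47, 12), u), -1), Add(-25, u)))) = Add(-27, Mul(9, Pow(Add(Rational(47, 12), u), -1), Add(-25, u))))
Function('m')(V) = Mul(Pow(Add(V, Mul(27, Pow(Add(47, Mul(12, V)), -1), Add(-147, Mul(-8, V)))), -1), Add(7, V)) (Function('m')(V) = Mul(Add(V, 7), Pow(Add(V, Mul(27, Pow(Add(47, Mul(12, V)), -1), Add(-147, Mul(-8, V)))), -1)) = Mul(Add(7, V), Pow(Add(V, Mul(27, Pow(Add(47, Mul(12, V)), -1), Add(-147, Mul(-8, V)))), -1)) = Mul(Pow(Add(V, Mul(27, Pow(Add(47, Mul(12, V)), -1), Add(-147, Mul(-8, V)))), -1), Add(7, V)))
Add(-430859, Function('m')(509)) = Add(-430859, Mul(Pow(Add(-3969, Mul(-216, 509), Mul(509, Add(47, Mul(12, 509)))), -1), Add(7, 509), Add(47, Mul(12, 509)))) = Add(-430859, Mul(Pow(Add(-3969, -109944, Mul(509, Add(47, 6108))), -1), 516, Add(47, 6108))) = Add(-430859, Mul(Pow(Add(-3969, -109944, Mul(509, 6155)), -1), 516, 6155)) = Add(-430859, Mul(Pow(Add(-3969, -109944, 3132895), -1), 516, 6155)) = Add(-430859, Mul(Pow(3018982, -1), 516, 6155)) = Add(-430859, Mul(Rational(1, 3018982), 516, 6155)) = Add(-430859, Rational(1587990, 1509491)) = Rational(-650376194779, 1509491)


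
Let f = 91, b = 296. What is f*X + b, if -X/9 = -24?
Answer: 19952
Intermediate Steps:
X = 216 (X = -9*(-24) = 216)
f*X + b = 91*216 + 296 = 19656 + 296 = 19952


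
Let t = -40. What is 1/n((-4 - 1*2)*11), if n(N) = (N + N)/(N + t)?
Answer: 53/66 ≈ 0.80303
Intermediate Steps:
n(N) = 2*N/(-40 + N) (n(N) = (N + N)/(N - 40) = (2*N)/(-40 + N) = 2*N/(-40 + N))
1/n((-4 - 1*2)*11) = 1/(2*((-4 - 1*2)*11)/(-40 + (-4 - 1*2)*11)) = 1/(2*((-4 - 2)*11)/(-40 + (-4 - 2)*11)) = 1/(2*(-6*11)/(-40 - 6*11)) = 1/(2*(-66)/(-40 - 66)) = 1/(2*(-66)/(-106)) = 1/(2*(-66)*(-1/106)) = 1/(66/53) = 53/66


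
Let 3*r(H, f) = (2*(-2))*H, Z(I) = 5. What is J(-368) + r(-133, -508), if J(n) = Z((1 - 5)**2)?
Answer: 547/3 ≈ 182.33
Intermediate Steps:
J(n) = 5
r(H, f) = -4*H/3 (r(H, f) = ((2*(-2))*H)/3 = (-4*H)/3 = -4*H/3)
J(-368) + r(-133, -508) = 5 - 4/3*(-133) = 5 + 532/3 = 547/3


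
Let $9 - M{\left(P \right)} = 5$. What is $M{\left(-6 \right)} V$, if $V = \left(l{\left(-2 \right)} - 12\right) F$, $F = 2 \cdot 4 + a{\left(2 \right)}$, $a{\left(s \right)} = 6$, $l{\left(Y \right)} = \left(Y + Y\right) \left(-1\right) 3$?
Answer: $0$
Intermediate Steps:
$l{\left(Y \right)} = - 6 Y$ ($l{\left(Y \right)} = 2 Y \left(-1\right) 3 = - 2 Y 3 = - 6 Y$)
$M{\left(P \right)} = 4$ ($M{\left(P \right)} = 9 - 5 = 4$)
$F = 14$ ($F = 2 \cdot 4 + 6 = 8 + 6 = 14$)
$V = 0$ ($V = \left(\left(-6\right) \left(-2\right) - 12\right) 14 = \left(12 - 12\right) 14 = 0 \cdot 14 = 0$)
$M{\left(-6 \right)} V = 4 \cdot 0 = 0$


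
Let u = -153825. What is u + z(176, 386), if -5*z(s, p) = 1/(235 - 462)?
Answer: -174591374/1135 ≈ -1.5383e+5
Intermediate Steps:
z(s, p) = 1/1135 (z(s, p) = -1/(5*(235 - 462)) = -1/5/(-227) = -1/5*(-1/227) = 1/1135)
u + z(176, 386) = -153825 + 1/1135 = -174591374/1135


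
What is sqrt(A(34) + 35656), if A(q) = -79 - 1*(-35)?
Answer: 2*sqrt(8903) ≈ 188.71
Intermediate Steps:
A(q) = -44 (A(q) = -79 + 35 = -44)
sqrt(A(34) + 35656) = sqrt(-44 + 35656) = sqrt(35612) = 2*sqrt(8903)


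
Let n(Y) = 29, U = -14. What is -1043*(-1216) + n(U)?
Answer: 1268317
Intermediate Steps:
-1043*(-1216) + n(U) = -1043*(-1216) + 29 = 1268288 + 29 = 1268317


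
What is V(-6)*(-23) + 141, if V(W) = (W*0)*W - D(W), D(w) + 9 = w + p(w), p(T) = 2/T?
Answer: -635/3 ≈ -211.67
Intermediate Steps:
D(w) = -9 + w + 2/w (D(w) = -9 + (w + 2/w) = -9 + w + 2/w)
V(W) = 9 - W - 2/W (V(W) = (W*0)*W - (-9 + W + 2/W) = 0*W + (9 - W - 2/W) = 0 + (9 - W - 2/W) = 9 - W - 2/W)
V(-6)*(-23) + 141 = (9 - 1*(-6) - 2/(-6))*(-23) + 141 = (9 + 6 - 2*(-⅙))*(-23) + 141 = (9 + 6 + ⅓)*(-23) + 141 = (46/3)*(-23) + 141 = -1058/3 + 141 = -635/3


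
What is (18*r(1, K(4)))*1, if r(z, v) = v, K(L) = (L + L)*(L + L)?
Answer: 1152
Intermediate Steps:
K(L) = 4*L**2 (K(L) = (2*L)*(2*L) = 4*L**2)
(18*r(1, K(4)))*1 = (18*(4*4**2))*1 = (18*(4*16))*1 = (18*64)*1 = 1152*1 = 1152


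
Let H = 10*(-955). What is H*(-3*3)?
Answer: 85950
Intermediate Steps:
H = -9550
H*(-3*3) = -(-28650)*3 = -9550*(-9) = 85950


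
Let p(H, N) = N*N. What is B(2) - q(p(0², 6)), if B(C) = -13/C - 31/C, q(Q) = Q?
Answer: -58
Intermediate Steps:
p(H, N) = N²
B(C) = -44/C
B(2) - q(p(0², 6)) = -44/2 - 1*6² = -44*½ - 1*36 = -22 - 36 = -58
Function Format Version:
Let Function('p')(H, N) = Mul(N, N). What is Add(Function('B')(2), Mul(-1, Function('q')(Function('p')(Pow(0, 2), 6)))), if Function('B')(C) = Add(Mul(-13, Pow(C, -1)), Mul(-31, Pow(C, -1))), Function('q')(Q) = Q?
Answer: -58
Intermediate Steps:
Function('p')(H, N) = Pow(N, 2)
Function('B')(C) = Mul(-44, Pow(C, -1))
Add(Function('B')(2), Mul(-1, Function('q')(Function('p')(Pow(0, 2), 6)))) = Add(Mul(-44, Pow(2, -1)), Mul(-1, Pow(6, 2))) = Add(Mul(-44, Rational(1, 2)), Mul(-1, 36)) = Add(-22, -36) = -58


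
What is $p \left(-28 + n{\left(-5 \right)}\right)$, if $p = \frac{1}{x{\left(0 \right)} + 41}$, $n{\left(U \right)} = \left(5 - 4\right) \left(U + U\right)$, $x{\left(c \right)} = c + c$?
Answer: $- \frac{38}{41} \approx -0.92683$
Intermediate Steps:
$x{\left(c \right)} = 2 c$
$n{\left(U \right)} = 2 U$ ($n{\left(U \right)} = 1 \cdot 2 U = 2 U$)
$p = \frac{1}{41}$ ($p = \frac{1}{2 \cdot 0 + 41} = \frac{1}{0 + 41} = \frac{1}{41} \approx 0.02439$)
$p \left(-28 + n{\left(-5 \right)}\right) = \frac{-28 + 2 \left(-5\right)}{41} = \frac{-28 - 10}{41} = \frac{1}{41} \left(-38\right) = - \frac{38}{41}$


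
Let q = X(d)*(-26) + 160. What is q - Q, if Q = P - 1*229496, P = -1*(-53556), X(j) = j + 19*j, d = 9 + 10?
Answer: 166220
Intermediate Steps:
d = 19
X(j) = 20*j
P = 53556
q = -9720 (q = (20*19)*(-26) + 160 = 380*(-26) + 160 = -9880 + 160 = -9720)
Q = -175940 (Q = 53556 - 1*229496 = 53556 - 229496 = -175940)
q - Q = -9720 - 1*(-175940) = -9720 + 175940 = 166220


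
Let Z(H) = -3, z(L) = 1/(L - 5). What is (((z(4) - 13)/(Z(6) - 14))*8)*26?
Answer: 2912/17 ≈ 171.29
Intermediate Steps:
z(L) = 1/(-5 + L)
(((z(4) - 13)/(Z(6) - 14))*8)*26 = (((1/(-5 + 4) - 13)/(-3 - 14))*8)*26 = (((1/(-1) - 13)/(-17))*8)*26 = (((-1 - 13)*(-1/17))*8)*26 = (-14*(-1/17)*8)*26 = ((14/17)*8)*26 = (112/17)*26 = 2912/17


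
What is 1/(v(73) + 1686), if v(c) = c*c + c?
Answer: 1/7088 ≈ 0.00014108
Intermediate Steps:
v(c) = c + c**2 (v(c) = c**2 + c = c + c**2)
1/(v(73) + 1686) = 1/(73*(1 + 73) + 1686) = 1/(73*74 + 1686) = 1/(5402 + 1686) = 1/7088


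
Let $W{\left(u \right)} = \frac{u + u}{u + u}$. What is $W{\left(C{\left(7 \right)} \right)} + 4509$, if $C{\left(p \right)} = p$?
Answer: $4510$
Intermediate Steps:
$W{\left(u \right)} = 1$ ($W{\left(u \right)} = \frac{2 u}{2 u} = 2 u \frac{1}{2 u} = 1$)
$W{\left(C{\left(7 \right)} \right)} + 4509 = 1 + 4509 = 4510$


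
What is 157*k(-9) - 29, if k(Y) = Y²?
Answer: 12688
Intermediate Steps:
157*k(-9) - 29 = 157*(-9)² - 29 = 157*81 - 29 = 12717 - 29 = 12688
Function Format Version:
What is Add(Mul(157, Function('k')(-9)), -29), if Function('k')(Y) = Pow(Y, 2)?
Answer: 12688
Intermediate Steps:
Add(Mul(157, Function('k')(-9)), -29) = Add(Mul(157, Pow(-9, 2)), -29) = Add(Mul(157, 81), -29) = Add(12717, -29) = 12688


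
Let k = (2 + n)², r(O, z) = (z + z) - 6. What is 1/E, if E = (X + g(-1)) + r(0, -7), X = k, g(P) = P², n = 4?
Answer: 1/17 ≈ 0.058824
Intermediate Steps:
r(O, z) = -6 + 2*z (r(O, z) = 2*z - 6 = -6 + 2*z)
k = 36 (k = (2 + 4)² = 6² = 36)
X = 36
E = 17 (E = (36 + (-1)²) + (-6 + 2*(-7)) = (36 + 1) + (-6 - 14) = 37 - 20 = 17)
1/E = 1/17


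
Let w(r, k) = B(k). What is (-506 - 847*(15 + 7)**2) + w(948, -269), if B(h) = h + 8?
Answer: -410715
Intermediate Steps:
B(h) = 8 + h
w(r, k) = 8 + k
(-506 - 847*(15 + 7)**2) + w(948, -269) = (-506 - 847*(15 + 7)**2) + (8 - 269) = (-506 - 847*22**2) - 261 = (-506 - 847*484) - 261 = (-506 - 409948) - 261 = -410454 - 261 = -410715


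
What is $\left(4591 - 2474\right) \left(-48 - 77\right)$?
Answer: $-264625$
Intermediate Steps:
$\left(4591 - 2474\right) \left(-48 - 77\right) = 2117 \left(-125\right) = -264625$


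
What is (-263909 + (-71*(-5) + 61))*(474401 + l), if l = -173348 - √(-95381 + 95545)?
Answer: -79325358129 + 526986*√41 ≈ -7.9322e+10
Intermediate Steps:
l = -173348 - 2*√41 (l = -173348 - √164 = -173348 - 2*√41 ≈ -1.7336e+5)
(-263909 + (-71*(-5) + 61))*(474401 + l) = (-263909 + (-71*(-5) + 61))*(474401 + (-173348 - 2*√41)) = (-263909 + (355 + 61))*(301053 - 2*√41) = (-263909 + 416)*(301053 - 2*√41) = -263493*(301053 - 2*√41) = -79325358129 + 526986*√41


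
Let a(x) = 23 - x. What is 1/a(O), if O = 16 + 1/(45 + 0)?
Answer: 45/314 ≈ 0.14331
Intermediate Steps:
O = 721/45 (O = 16 + 1/45 = 721/45 ≈ 16.022)
1/a(O) = 1/(23 - 1*721/45) = 1/(23 - 721/45) = 1/(314/45) = 45/314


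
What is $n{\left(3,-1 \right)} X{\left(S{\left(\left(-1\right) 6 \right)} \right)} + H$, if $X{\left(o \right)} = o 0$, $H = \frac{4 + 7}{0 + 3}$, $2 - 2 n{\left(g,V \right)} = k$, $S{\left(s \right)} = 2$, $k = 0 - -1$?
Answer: $\frac{11}{3} \approx 3.6667$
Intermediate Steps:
$k = 1$ ($k = 0 + 1 = 1$)
$n{\left(g,V \right)} = \frac{1}{2}$ ($n{\left(g,V \right)} = 1 - \frac{1}{2} = \frac{1}{2}$)
$H = \frac{11}{3} \approx 3.6667$
$X{\left(o \right)} = 0$
$n{\left(3,-1 \right)} X{\left(S{\left(\left(-1\right) 6 \right)} \right)} + H = \frac{1}{2} \cdot 0 + \frac{11}{3} = 0 + \frac{11}{3} = \frac{11}{3}$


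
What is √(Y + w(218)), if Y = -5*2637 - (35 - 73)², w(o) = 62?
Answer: I*√14567 ≈ 120.69*I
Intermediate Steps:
Y = -14629 (Y = -13185 - 1*(-38)² = -13185 - 1*1444 = -13185 - 1444 = -14629)
√(Y + w(218)) = √(-14629 + 62) = √(-14567) = I*√14567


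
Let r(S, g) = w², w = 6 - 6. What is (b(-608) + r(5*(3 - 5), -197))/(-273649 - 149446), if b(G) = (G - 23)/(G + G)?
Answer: -631/514483520 ≈ -1.2265e-6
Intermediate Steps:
b(G) = (-23 + G)/(2*G) (b(G) = (-23 + G)/((2*G)) = (-23 + G)*(1/(2*G)) = (-23 + G)/(2*G))
w = 0
r(S, g) = 0 (r(S, g) = 0² = 0)
(b(-608) + r(5*(3 - 5), -197))/(-273649 - 149446) = ((½)*(-23 - 608)/(-608) + 0)/(-273649 - 149446) = ((½)*(-1/608)*(-631) + 0)/(-423095) = (631/1216 + 0)*(-1/423095) = (631/1216)*(-1/423095) = -631/514483520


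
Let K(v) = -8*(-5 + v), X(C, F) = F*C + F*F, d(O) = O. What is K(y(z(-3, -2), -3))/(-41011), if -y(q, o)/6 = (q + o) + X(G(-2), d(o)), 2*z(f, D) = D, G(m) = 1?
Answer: -136/41011 ≈ -0.0033162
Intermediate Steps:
z(f, D) = D/2
X(C, F) = F**2 + C*F (X(C, F) = C*F + F**2 = F**2 + C*F)
y(q, o) = -6*o - 6*q - 6*o*(1 + o) (y(q, o) = -6*((q + o) + o*(1 + o)) = -6*((o + q) + o*(1 + o)) = -6*(o + q + o*(1 + o)) = -6*o - 6*q - 6*o*(1 + o))
K(v) = 40 - 8*v
K(y(z(-3, -2), -3))/(-41011) = (40 - 8*(-6*(-3) - 3*(-2) - 6*(-3)*(1 - 3)))/(-41011) = (40 - 8*(18 - 6*(-1) - 6*(-3)*(-2)))*(-1/41011) = (40 - 8*(18 + 6 - 36))*(-1/41011) = (40 - 8*(-12))*(-1/41011) = (40 + 96)*(-1/41011) = 136*(-1/41011) = -136/41011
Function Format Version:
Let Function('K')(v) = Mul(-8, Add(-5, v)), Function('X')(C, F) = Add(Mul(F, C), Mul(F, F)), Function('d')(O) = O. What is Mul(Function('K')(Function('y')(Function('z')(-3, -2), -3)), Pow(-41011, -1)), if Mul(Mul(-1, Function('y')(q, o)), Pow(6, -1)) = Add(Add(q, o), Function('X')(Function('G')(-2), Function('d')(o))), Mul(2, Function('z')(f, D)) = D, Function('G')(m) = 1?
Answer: Rational(-136, 41011) ≈ -0.0033162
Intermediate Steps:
Function('z')(f, D) = Mul(Rational(1, 2), D)
Function('X')(C, F) = Add(Pow(F, 2), Mul(C, F)) (Function('X')(C, F) = Add(Mul(C, F), Pow(F, 2)) = Add(Pow(F, 2), Mul(C, F)))
Function('y')(q, o) = Add(Mul(-6, o), Mul(-6, q), Mul(-6, o, Add(1, o))) (Function('y')(q, o) = Mul(-6, Add(Add(q, o), Mul(o, Add(1, o)))) = Mul(-6, Add(Add(o, q), Mul(o, Add(1, o)))) = Mul(-6, Add(o, q, Mul(o, Add(1, o)))) = Add(Mul(-6, o), Mul(-6, q), Mul(-6, o, Add(1, o))))
Function('K')(v) = Add(40, Mul(-8, v))
Mul(Function('K')(Function('y')(Function('z')(-3, -2), -3)), Pow(-41011, -1)) = Mul(Add(40, Mul(-8, Add(Mul(-6, -3), Mul(-6, Mul(Rational(1, 2), -2)), Mul(-6, -3, Add(1, -3))))), Pow(-41011, -1)) = Mul(Add(40, Mul(-8, Add(18, Mul(-6, -1), Mul(-6, -3, -2)))), Rational(-1, 41011)) = Mul(Add(40, Mul(-8, Add(18, 6, -36))), Rational(-1, 41011)) = Mul(Add(40, Mul(-8, -12)), Rational(-1, 41011)) = Mul(Add(40, 96), Rational(-1, 41011)) = Mul(136, Rational(-1, 41011)) = Rational(-136, 41011)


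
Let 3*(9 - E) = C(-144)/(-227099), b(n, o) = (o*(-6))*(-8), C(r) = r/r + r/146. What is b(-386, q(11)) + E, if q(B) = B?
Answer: 26707523698/49734681 ≈ 537.00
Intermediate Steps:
C(r) = 1 + r/146 (C(r) = 1 + r*(1/146) = 1 + r/146)
b(n, o) = 48*o (b(n, o) = -6*o*(-8) = 48*o)
E = 447612130/49734681 (E = 9 - (1 + (1/146)*(-144))/(3*(-227099)) = 9 - (1 - 72/73)*(-1)/(3*227099) = 9 - (-1)/(219*227099) = 9 - 1/3*(-1/16578227) = 9 + 1/49734681 = 447612130/49734681 ≈ 9.0000)
b(-386, q(11)) + E = 48*11 + 447612130/49734681 = 528 + 447612130/49734681 = 26707523698/49734681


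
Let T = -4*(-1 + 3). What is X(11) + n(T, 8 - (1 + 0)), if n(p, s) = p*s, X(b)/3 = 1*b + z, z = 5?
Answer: -8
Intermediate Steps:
T = -8 (T = -4*2 = -8)
X(b) = 15 + 3*b (X(b) = 3*(1*b + 5) = 3*(b + 5) = 3*(5 + b) = 15 + 3*b)
X(11) + n(T, 8 - (1 + 0)) = (15 + 3*11) - 8*(8 - (1 + 0)) = (15 + 33) - 8*(8 - 1*1) = 48 - 8*(8 - 1) = 48 - 8*7 = 48 - 56 = -8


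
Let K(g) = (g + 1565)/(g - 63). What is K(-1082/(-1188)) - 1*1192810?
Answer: -43992955761/36881 ≈ -1.1928e+6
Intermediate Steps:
K(g) = (1565 + g)/(-63 + g)
K(-1082/(-1188)) - 1*1192810 = (1565 - 1082/(-1188))/(-63 - 1082/(-1188)) - 1*1192810 = (1565 - 1082*(-1/1188))/(-63 - 1082*(-1/1188)) - 1192810 = (1565 + 541/594)/(-63 + 541/594) - 1192810 = (930151/594)/(-36881/594) - 1192810 = -594/36881*930151/594 - 1192810 = -930151/36881 - 1192810 = -43992955761/36881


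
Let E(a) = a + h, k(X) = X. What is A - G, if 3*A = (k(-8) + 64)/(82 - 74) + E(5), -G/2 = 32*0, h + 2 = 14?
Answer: 8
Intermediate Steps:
h = 12 (h = -2 + 14 = 12)
G = 0 (G = -64*0 = -2*0 = 0)
E(a) = 12 + a (E(a) = a + 12 = 12 + a)
A = 8 (A = ((-8 + 64)/(82 - 74) + (12 + 5))/3 = (56/8 + 17)/3 = (56*(⅛) + 17)/3 = (7 + 17)/3 = (⅓)*24 = 8)
A - G = 8 - 1*0 = 8 + 0 = 8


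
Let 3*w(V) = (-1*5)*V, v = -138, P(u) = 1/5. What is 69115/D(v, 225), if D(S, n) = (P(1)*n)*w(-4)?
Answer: 13823/60 ≈ 230.38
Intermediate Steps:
P(u) = 1/5
w(V) = -5*V/3 (w(V) = ((-1*5)*V)/3 = (-5*V)/3 = -5*V/3)
D(S, n) = 4*n/3 (D(S, n) = (n/5)*(-5/3*(-4)) = (n/5)*(20/3) = 4*n/3)
69115/D(v, 225) = 69115/(((4/3)*225)) = 69115/300 = 69115*(1/300) = 13823/60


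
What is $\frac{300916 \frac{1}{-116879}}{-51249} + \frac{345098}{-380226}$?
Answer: $- \frac{1491341336747}{1643237976611} \approx -0.90756$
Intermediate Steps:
$\frac{300916 \frac{1}{-116879}}{-51249} + \frac{345098}{-380226} = 300916 \left(- \frac{1}{116879}\right) \left(- \frac{1}{51249}\right) + 345098 \left(- \frac{1}{380226}\right) = \left(- \frac{42988}{16697}\right) \left(- \frac{1}{51249}\right) - \frac{172549}{190113} = \frac{3908}{77791323} - \frac{172549}{190113} = - \frac{1491341336747}{1643237976611}$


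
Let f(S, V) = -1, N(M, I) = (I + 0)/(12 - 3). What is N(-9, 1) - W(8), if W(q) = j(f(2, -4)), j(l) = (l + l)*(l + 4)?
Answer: 55/9 ≈ 6.1111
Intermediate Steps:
N(M, I) = I/9
j(l) = 2*l*(4 + l) (j(l) = (2*l)*(4 + l) = 2*l*(4 + l))
W(q) = -6 (W(q) = 2*(-1)*(4 - 1) = 2*(-1)*3 = -6)
N(-9, 1) - W(8) = (1/9)*1 - 1*(-6) = 1/9 + 6 = 55/9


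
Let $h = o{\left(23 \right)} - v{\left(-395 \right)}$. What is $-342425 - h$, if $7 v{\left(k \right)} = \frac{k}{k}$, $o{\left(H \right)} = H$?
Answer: $- \frac{2397135}{7} \approx -3.4245 \cdot 10^{5}$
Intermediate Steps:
$v{\left(k \right)} = \frac{1}{7}$ ($v{\left(k \right)} = \frac{k \frac{1}{k}}{7} = \frac{1}{7} \cdot 1 = \frac{1}{7}$)
$h = \frac{160}{7}$ ($h = 23 - \frac{1}{7} = \frac{160}{7} \approx 22.857$)
$-342425 - h = -342425 - \frac{160}{7} = - \frac{2397135}{7}$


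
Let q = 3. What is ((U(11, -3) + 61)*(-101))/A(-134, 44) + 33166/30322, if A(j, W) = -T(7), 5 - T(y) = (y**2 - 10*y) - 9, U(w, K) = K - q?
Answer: 16959952/106127 ≈ 159.81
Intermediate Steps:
U(w, K) = -3 + K (U(w, K) = K - 1*3 = K - 3 = -3 + K)
T(y) = 14 - y**2 + 10*y (T(y) = 5 - ((y**2 - 10*y) - 9) = 5 - (-9 + y**2 - 10*y) = 5 + (9 - y**2 + 10*y) = 14 - y**2 + 10*y)
A(j, W) = -35 (A(j, W) = -(14 - 1*7**2 + 10*7) = -(14 - 1*49 + 70) = -(14 - 49 + 70) = -1*35 = -35)
((U(11, -3) + 61)*(-101))/A(-134, 44) + 33166/30322 = (((-3 - 3) + 61)*(-101))/(-35) + 33166/30322 = ((-6 + 61)*(-101))*(-1/35) + 33166*(1/30322) = (55*(-101))*(-1/35) + 16583/15161 = -5555*(-1/35) + 16583/15161 = 1111/7 + 16583/15161 = 16959952/106127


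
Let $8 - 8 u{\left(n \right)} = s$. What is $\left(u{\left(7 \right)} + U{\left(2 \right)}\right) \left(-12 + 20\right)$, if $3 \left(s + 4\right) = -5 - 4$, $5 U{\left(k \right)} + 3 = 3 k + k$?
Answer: $23$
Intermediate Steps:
$U{\left(k \right)} = - \frac{3}{5} + \frac{4 k}{5}$ ($U{\left(k \right)} = - \frac{3}{5} + \frac{3 k + k}{5} = - \frac{3}{5} + \frac{4 k}{5}$)
$s = -7$ ($s = -4 + \frac{-5 - 4}{3} = -4 + \frac{1}{3} \left(-9\right) = -4 - 3 = -7$)
$u{\left(n \right)} = \frac{15}{8}$ ($u{\left(n \right)} = 1 - - \frac{7}{8} = 1 + \frac{7}{8} = \frac{15}{8}$)
$\left(u{\left(7 \right)} + U{\left(2 \right)}\right) \left(-12 + 20\right) = \left(\frac{15}{8} + \left(- \frac{3}{5} + \frac{4}{5} \cdot 2\right)\right) \left(-12 + 20\right) = \left(\frac{15}{8} + \left(- \frac{3}{5} + \frac{8}{5}\right)\right) 8 = \left(\frac{15}{8} + 1\right) 8 = \frac{23}{8} \cdot 8 = 23$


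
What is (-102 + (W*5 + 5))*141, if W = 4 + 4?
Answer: -8037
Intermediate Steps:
W = 8
(-102 + (W*5 + 5))*141 = (-102 + (8*5 + 5))*141 = (-102 + (40 + 5))*141 = (-102 + 45)*141 = -57*141 = -8037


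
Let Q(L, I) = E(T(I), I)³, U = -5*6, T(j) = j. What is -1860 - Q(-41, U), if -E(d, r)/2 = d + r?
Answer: -1729860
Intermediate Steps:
E(d, r) = -2*d - 2*r (E(d, r) = -2*(d + r) = -2*d - 2*r)
U = -30
Q(L, I) = -64*I³ (Q(L, I) = (-2*I - 2*I)³ = (-4*I)³ = -64*I³)
-1860 - Q(-41, U) = -1860 - (-64)*(-30)³ = -1860 - (-64)*(-27000) = -1860 - 1*1728000 = -1860 - 1728000 = -1729860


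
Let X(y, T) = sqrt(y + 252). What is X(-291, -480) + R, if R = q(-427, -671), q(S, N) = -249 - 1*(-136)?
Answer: -113 + I*sqrt(39) ≈ -113.0 + 6.245*I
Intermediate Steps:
q(S, N) = -113 (q(S, N) = -249 + 136 = -113)
X(y, T) = sqrt(252 + y)
R = -113
X(-291, -480) + R = sqrt(252 - 291) - 113 = sqrt(-39) - 113 = I*sqrt(39) - 113 = -113 + I*sqrt(39)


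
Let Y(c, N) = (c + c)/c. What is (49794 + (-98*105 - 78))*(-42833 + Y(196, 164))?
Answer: -1688655006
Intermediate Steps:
Y(c, N) = 2 (Y(c, N) = (2*c)/c = 2)
(49794 + (-98*105 - 78))*(-42833 + Y(196, 164)) = (49794 + (-98*105 - 78))*(-42833 + 2) = (49794 + (-10290 - 78))*(-42831) = (49794 - 10368)*(-42831) = 39426*(-42831) = -1688655006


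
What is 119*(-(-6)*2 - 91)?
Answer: -9401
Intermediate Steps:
119*(-(-6)*2 - 91) = 119*(-1*(-12) - 91) = 119*(12 - 91) = 119*(-79) = -9401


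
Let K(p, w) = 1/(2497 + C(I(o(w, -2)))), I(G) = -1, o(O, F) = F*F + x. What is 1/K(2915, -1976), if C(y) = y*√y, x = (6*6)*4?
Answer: 2497 - I ≈ 2497.0 - 1.0*I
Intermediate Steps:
x = 144 (x = 36*4 = 144)
o(O, F) = 144 + F² (o(O, F) = F*F + 144 = F² + 144 = 144 + F²)
C(y) = y^(3/2)
K(p, w) = (2497 + I)/6235010 (K(p, w) = 1/(2497 + (-1)^(3/2)) = 1/(2497 - I) = (2497 + I)/6235010)
1/K(2915, -1976) = 1/(2497/6235010 + I/6235010) = 6235010*(2497/6235010 - I/6235010)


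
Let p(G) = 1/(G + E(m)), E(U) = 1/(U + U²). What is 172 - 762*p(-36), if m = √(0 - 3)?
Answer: 3043738/15769 - 762*I*√3/15769 ≈ 193.02 - 0.083697*I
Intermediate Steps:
m = I*√3 (m = √(-3) = I*√3 ≈ 1.732*I)
p(G) = 1/(G - I*√3/(3*(1 + I*√3))) (p(G) = 1/(G + 1/(((I*√3))*(1 + I*√3))) = 1/(G + (-I*√3/3)/(1 + I*√3)) = 1/(G - I*√3/(3*(1 + I*√3))))
172 - 762*p(-36) = 172 - 2286*(1 + I*√3)/(-I*√3 + 3*(-36)*(1 + I*√3)) = 172 - 2286*(1 + I*√3)/(-I*√3 + (-108 - 108*I*√3)) = 172 - 2286*(1 + I*√3)/(-108 - 109*I*√3)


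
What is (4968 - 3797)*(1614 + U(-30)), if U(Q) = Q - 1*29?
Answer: 1820905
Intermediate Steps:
U(Q) = -29 + Q (U(Q) = Q - 29 = -29 + Q)
(4968 - 3797)*(1614 + U(-30)) = (4968 - 3797)*(1614 + (-29 - 30)) = 1171*(1614 - 59) = 1171*1555 = 1820905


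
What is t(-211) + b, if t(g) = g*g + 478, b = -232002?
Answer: -187003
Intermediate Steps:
t(g) = 478 + g² (t(g) = g² + 478 = 478 + g²)
t(-211) + b = (478 + (-211)²) - 232002 = (478 + 44521) - 232002 = 44999 - 232002 = -187003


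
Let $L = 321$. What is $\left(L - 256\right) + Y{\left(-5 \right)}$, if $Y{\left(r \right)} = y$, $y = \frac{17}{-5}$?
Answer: $\frac{308}{5} \approx 61.6$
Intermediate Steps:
$y = - \frac{17}{5}$ ($y = 17 \left(- \frac{1}{5}\right) = - \frac{17}{5} \approx -3.4$)
$Y{\left(r \right)} = - \frac{17}{5}$
$\left(L - 256\right) + Y{\left(-5 \right)} = \left(321 - 256\right) - \frac{17}{5} = 65 - \frac{17}{5} = \frac{308}{5}$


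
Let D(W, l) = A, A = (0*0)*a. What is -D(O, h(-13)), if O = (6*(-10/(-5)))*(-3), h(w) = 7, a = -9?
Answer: 0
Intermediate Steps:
A = 0 (A = (0*0)*(-9) = 0*(-9) = 0)
O = -36 (O = (6*(-10*(-⅕)))*(-3) = (6*2)*(-3) = 12*(-3) = -36)
D(W, l) = 0
-D(O, h(-13)) = -1*0 = 0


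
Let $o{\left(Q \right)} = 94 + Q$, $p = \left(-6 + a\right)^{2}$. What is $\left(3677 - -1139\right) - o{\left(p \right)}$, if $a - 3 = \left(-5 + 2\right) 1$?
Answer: $4686$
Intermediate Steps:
$a = 0$ ($a = 3 + \left(-5 + 2\right) 1 = 3 - 3 = 0$)
$p = 36$ ($p = \left(-6 + 0\right)^{2} = \left(-6\right)^{2} = 36$)
$\left(3677 - -1139\right) - o{\left(p \right)} = \left(3677 - -1139\right) - \left(94 + 36\right) = \left(3677 + 1139\right) - 130 = 4816 - 130 = 4686$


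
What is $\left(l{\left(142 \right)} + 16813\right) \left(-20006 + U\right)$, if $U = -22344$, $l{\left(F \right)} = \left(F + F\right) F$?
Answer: $-2419921350$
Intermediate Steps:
$l{\left(F \right)} = 2 F^{2}$ ($l{\left(F \right)} = 2 F F = 2 F^{2}$)
$\left(l{\left(142 \right)} + 16813\right) \left(-20006 + U\right) = \left(2 \cdot 142^{2} + 16813\right) \left(-20006 - 22344\right) = \left(2 \cdot 20164 + 16813\right) \left(-42350\right) = \left(40328 + 16813\right) \left(-42350\right) = 57141 \left(-42350\right) = -2419921350$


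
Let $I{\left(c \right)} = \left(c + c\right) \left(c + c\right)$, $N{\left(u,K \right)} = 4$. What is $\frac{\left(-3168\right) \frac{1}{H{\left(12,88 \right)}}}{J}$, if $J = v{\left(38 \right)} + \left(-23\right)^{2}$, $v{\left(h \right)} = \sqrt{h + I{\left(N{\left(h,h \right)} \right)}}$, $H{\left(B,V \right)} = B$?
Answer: $- \frac{139656}{279739} + \frac{264 \sqrt{102}}{279739} \approx -0.48971$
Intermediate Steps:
$I{\left(c \right)} = 4 c^{2}$ ($I{\left(c \right)} = 2 c 2 c = 4 c^{2}$)
$v{\left(h \right)} = \sqrt{64 + h}$ ($v{\left(h \right)} = \sqrt{h + 4 \cdot 4^{2}} = \sqrt{h + 4 \cdot 16} = \sqrt{h + 64} = \sqrt{64 + h}$)
$J = 529 + \sqrt{102}$ ($J = \sqrt{64 + 38} + \left(-23\right)^{2} = \sqrt{102} + 529 = 529 + \sqrt{102} \approx 539.1$)
$\frac{\left(-3168\right) \frac{1}{H{\left(12,88 \right)}}}{J} = \frac{\left(-3168\right) \frac{1}{12}}{529 + \sqrt{102}} = - \frac{264}{529 + \sqrt{102}}$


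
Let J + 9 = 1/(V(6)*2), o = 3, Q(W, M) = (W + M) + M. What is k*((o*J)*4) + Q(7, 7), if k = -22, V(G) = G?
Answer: 2375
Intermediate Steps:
Q(W, M) = W + 2*M (Q(W, M) = (M + W) + M = W + 2*M)
J = -107/12 (J = -9 + 1/(6*2) = -9 + 1/12 = -107/12 ≈ -8.9167)
k*((o*J)*4) + Q(7, 7) = -22*3*(-107/12)*4 + (7 + 2*7) = -(-1177)*4/2 + (7 + 14) = -22*(-107) + 21 = 2354 + 21 = 2375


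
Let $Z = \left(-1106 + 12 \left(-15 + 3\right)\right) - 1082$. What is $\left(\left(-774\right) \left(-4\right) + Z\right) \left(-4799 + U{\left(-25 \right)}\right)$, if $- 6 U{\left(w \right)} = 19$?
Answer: $- \frac{11006566}{3} \approx -3.6689 \cdot 10^{6}$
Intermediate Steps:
$U{\left(w \right)} = - \frac{19}{6}$ ($U{\left(w \right)} = \left(- \frac{1}{6}\right) 19 = - \frac{19}{6}$)
$Z = -2332$ ($Z = \left(-1106 + 12 \left(-12\right)\right) - 1082 = \left(-1106 - 144\right) - 1082 = -1250 - 1082 = -2332$)
$\left(\left(-774\right) \left(-4\right) + Z\right) \left(-4799 + U{\left(-25 \right)}\right) = \left(\left(-774\right) \left(-4\right) - 2332\right) \left(-4799 - \frac{19}{6}\right) = \left(3096 - 2332\right) \left(- \frac{28813}{6}\right) = 764 \left(- \frac{28813}{6}\right) = - \frac{11006566}{3}$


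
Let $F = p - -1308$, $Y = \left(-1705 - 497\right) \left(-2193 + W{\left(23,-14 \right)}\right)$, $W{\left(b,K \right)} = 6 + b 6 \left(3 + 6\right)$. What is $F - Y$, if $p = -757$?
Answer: $-2080339$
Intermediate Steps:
$W{\left(b,K \right)} = 6 + 54 b$ ($W{\left(b,K \right)} = 6 + b 6 \cdot 9 = 6 + b 54 = 6 + 54 b$)
$Y = 2080890$ ($Y = \left(-1705 - 497\right) \left(-2193 + \left(6 + 54 \cdot 23\right)\right) = - 2202 \left(-2193 + \left(6 + 1242\right)\right) = - 2202 \left(-2193 + 1248\right) = \left(-2202\right) \left(-945\right) = 2080890$)
$F = 551$ ($F = -757 - -1308 = -757 + 1308 = 551$)
$F - Y = 551 - 2080890 = -2080339$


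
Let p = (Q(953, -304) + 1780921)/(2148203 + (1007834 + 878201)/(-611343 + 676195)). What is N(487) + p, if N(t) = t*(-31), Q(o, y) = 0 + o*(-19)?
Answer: -2103156646109599/139317146991 ≈ -15096.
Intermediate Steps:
Q(o, y) = -19*o (Q(o, y) = 0 - 19*o = -19*o)
p = 114322013528/139317146991 (p = (-19*953 + 1780921)/(2148203 + (1007834 + 878201)/(-611343 + 676195)) = (-18107 + 1780921)/(2148203 + 1886035/64852) = 1762814/(2148203 + 1886035*(1/64852)) = 1762814/(2148203 + 1886035/64852) = 1762814/(139317146991/64852) = 1762814*(64852/139317146991) = 114322013528/139317146991 ≈ 0.82059)
N(t) = -31*t
N(487) + p = -31*487 + 114322013528/139317146991 = -15097 + 114322013528/139317146991 = -2103156646109599/139317146991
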